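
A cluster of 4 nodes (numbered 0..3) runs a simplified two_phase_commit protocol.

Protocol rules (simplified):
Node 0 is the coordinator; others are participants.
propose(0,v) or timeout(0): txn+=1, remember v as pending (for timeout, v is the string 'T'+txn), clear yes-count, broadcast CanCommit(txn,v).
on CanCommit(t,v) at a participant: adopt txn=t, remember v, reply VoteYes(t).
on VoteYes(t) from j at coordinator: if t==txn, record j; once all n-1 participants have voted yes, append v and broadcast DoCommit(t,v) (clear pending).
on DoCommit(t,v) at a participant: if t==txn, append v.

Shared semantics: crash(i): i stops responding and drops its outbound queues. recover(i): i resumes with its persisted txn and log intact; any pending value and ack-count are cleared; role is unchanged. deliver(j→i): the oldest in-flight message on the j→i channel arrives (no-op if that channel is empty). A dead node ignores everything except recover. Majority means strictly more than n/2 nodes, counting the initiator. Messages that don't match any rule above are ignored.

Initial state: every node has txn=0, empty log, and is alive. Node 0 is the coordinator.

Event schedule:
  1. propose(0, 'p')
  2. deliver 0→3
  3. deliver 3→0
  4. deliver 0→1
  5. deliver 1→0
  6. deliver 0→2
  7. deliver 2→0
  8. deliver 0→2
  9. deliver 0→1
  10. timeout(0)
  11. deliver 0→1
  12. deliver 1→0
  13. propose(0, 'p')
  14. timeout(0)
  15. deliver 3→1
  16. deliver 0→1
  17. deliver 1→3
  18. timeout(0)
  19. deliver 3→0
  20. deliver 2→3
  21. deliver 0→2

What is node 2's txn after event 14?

step 1 propose(0,'p'): 0={coor,t=1,log=-}
step 2 deliver 0→3: 3={part,t=1,log=-}
step 3 deliver 3→0: —
step 4 deliver 0→1: 1={part,t=1,log=-}
step 5 deliver 1→0: —
step 6 deliver 0→2: 2={part,t=1,log=-}
step 7 deliver 2→0: 0={coor,t=1,log=p}
step 8 deliver 0→2: 2={part,t=1,log=p}
step 9 deliver 0→1: 1={part,t=1,log=p}
step 10 timeout(0): 0={coor,t=2,log=p}
step 11 deliver 0→1: 1={part,t=2,log=p}
step 12 deliver 1→0: —
step 13 propose(0,'p'): 0={coor,t=3,log=p}
step 14 timeout(0): 0={coor,t=4,log=p}

1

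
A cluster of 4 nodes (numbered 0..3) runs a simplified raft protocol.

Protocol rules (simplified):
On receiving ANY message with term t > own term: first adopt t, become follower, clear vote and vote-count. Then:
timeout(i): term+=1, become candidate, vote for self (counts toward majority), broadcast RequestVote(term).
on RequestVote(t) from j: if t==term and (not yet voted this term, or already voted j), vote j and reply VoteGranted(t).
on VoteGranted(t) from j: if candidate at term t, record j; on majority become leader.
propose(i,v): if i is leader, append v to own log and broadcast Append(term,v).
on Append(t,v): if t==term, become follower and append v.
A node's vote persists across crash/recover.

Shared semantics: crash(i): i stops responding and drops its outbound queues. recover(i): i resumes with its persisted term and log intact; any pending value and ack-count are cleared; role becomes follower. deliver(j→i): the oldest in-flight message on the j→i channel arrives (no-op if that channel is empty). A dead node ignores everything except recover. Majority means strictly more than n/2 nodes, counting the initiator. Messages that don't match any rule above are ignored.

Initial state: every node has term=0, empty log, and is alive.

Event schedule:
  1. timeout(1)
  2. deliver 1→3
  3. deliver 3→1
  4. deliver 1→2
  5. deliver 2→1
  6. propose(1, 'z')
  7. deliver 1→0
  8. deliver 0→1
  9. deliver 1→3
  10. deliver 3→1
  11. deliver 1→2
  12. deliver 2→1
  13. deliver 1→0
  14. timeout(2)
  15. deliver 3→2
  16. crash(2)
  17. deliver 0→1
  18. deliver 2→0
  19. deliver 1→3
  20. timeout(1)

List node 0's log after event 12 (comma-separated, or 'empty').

empty

e1 timeout(1): 1[cand,t=1,-]
e2 deliver 1→3: 3[foll,t=1,-]
e3 deliver 3→1: ·
e4 deliver 1→2: 2[foll,t=1,-]
e5 deliver 2→1: 1[lead,t=1,-]
e6 propose(1,'z'): 1[lead,t=1,z]
e7 deliver 1→0: 0[foll,t=1,-]
e8 deliver 0→1: ·
e9 deliver 1→3: 3[foll,t=1,z]
e10 deliver 3→1: ·
e11 deliver 1→2: 2[foll,t=1,z]
e12 deliver 2→1: ·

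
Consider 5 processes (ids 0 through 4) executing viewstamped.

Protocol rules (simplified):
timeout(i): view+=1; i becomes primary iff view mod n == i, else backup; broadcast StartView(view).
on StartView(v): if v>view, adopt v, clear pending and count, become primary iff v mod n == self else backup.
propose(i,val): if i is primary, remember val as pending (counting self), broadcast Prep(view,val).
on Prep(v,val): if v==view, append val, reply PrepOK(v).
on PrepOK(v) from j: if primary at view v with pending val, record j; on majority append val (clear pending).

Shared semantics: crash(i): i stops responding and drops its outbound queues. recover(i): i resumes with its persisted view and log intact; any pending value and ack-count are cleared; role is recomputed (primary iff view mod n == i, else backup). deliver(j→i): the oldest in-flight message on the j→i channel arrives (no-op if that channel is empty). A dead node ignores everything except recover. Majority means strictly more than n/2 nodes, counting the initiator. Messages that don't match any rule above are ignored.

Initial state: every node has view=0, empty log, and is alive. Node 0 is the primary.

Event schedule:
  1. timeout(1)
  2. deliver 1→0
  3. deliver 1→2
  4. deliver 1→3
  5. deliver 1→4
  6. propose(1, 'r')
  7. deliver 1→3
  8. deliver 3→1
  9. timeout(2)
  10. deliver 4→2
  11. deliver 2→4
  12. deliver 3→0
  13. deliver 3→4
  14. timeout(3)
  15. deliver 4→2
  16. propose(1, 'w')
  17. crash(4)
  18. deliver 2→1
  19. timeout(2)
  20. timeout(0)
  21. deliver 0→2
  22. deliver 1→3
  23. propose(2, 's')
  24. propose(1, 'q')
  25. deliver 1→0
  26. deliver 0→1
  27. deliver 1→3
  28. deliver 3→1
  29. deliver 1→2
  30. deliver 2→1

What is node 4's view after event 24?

step 1 timeout(1): 1={prim,v=1,log=-}
step 2 deliver 1→0: 0={back,v=1,log=-}
step 3 deliver 1→2: 2={back,v=1,log=-}
step 4 deliver 1→3: 3={back,v=1,log=-}
step 5 deliver 1→4: 4={back,v=1,log=-}
step 6 propose(1,'r'): —
step 7 deliver 1→3: 3={back,v=1,log=r}
step 8 deliver 3→1: —
step 9 timeout(2): 2={prim,v=2,log=-}
step 10 deliver 4→2: —
step 11 deliver 2→4: 4={back,v=2,log=-}
step 12 deliver 3→0: —
step 13 deliver 3→4: —
step 14 timeout(3): 3={back,v=2,log=r}
step 15 deliver 4→2: —
step 16 propose(1,'w'): —
step 17 crash(4): 4={✗back,v=2,log=-}
step 18 deliver 2→1: 1={back,v=2,log=-}
step 19 timeout(2): 2={back,v=3,log=-}
step 20 timeout(0): 0={back,v=2,log=-}
step 21 deliver 0→2: —
step 22 deliver 1→3: —
step 23 propose(2,'s'): —
step 24 propose(1,'q'): —

2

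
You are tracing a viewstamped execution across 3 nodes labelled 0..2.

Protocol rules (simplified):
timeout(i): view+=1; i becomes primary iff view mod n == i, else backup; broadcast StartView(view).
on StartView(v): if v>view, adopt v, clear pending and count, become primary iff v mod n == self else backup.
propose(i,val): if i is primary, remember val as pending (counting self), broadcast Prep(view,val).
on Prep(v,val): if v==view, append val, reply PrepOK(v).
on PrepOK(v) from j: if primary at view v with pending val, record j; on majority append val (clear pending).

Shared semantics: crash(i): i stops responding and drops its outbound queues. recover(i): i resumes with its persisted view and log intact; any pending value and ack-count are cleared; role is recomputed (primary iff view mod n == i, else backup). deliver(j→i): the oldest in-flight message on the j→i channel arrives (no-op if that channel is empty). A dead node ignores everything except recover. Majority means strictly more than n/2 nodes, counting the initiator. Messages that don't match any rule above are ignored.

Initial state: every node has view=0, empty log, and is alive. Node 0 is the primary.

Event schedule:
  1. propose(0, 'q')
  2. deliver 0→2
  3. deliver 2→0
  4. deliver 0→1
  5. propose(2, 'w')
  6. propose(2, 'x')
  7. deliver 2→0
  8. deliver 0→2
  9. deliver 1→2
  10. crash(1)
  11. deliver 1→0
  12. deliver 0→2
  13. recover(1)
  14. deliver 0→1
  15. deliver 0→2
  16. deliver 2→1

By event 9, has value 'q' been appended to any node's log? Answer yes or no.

yes

after 1 — propose(0,'q'): ·
after 2 — deliver 0→2: n2:back/v0/[q]
after 3 — deliver 2→0: n0:prim/v0/[q]
after 4 — deliver 0→1: n1:back/v0/[q]
after 5 — propose(2,'w'): ·
after 6 — propose(2,'x'): ·
after 7 — deliver 2→0: ·
after 8 — deliver 0→2: ·
after 9 — deliver 1→2: ·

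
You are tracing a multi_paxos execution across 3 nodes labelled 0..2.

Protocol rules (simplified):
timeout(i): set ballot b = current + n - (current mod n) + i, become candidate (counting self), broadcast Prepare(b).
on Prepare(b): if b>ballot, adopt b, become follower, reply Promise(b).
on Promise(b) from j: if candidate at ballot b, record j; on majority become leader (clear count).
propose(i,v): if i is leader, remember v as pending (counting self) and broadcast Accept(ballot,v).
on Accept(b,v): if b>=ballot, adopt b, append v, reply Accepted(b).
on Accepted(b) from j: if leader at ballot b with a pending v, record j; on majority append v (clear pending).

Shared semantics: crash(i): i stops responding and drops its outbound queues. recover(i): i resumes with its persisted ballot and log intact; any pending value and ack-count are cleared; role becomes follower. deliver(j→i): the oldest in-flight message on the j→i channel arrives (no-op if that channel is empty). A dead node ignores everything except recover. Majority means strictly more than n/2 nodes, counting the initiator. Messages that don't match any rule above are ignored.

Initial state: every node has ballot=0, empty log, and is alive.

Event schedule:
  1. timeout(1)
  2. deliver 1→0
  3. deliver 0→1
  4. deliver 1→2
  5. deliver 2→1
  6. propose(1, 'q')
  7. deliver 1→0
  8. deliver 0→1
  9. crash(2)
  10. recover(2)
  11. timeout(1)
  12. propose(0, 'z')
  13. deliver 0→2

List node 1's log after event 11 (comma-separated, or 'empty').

q

e1 timeout(1): 1[cand,b=4,-]
e2 deliver 1→0: 0[foll,b=4,-]
e3 deliver 0→1: 1[lead,b=4,-]
e4 deliver 1→2: 2[foll,b=4,-]
e5 deliver 2→1: ·
e6 propose(1,'q'): ·
e7 deliver 1→0: 0[foll,b=4,q]
e8 deliver 0→1: 1[lead,b=4,q]
e9 crash(2): 2[✗foll,b=4,-]
e10 recover(2): 2[foll,b=4,-]
e11 timeout(1): 1[cand,b=7,q]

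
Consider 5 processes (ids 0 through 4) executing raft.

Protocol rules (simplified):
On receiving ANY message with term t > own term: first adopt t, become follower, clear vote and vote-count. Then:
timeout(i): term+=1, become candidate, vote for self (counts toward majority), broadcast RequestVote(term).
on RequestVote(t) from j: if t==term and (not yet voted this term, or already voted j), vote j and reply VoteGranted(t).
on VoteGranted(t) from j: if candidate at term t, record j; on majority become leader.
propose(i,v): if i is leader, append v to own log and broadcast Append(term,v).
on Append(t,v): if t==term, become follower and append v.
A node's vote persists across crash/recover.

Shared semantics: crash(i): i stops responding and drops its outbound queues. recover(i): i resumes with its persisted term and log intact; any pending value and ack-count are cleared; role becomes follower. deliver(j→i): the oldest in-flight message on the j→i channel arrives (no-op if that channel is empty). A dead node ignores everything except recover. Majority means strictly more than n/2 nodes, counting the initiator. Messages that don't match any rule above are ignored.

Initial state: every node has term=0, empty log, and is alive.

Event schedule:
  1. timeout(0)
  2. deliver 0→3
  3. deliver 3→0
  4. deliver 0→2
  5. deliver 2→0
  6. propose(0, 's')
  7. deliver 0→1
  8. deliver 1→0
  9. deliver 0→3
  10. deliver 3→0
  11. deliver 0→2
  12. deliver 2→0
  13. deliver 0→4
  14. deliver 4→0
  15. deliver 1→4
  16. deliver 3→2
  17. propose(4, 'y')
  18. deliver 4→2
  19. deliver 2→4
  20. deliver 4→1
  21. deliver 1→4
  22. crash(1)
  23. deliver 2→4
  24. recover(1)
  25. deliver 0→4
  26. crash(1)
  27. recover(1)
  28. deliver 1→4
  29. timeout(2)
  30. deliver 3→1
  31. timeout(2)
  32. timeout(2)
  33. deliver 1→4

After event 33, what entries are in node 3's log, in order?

s

e1 timeout(0): 0[cand,t=1,-]
e2 deliver 0→3: 3[foll,t=1,-]
e3 deliver 3→0: ·
e4 deliver 0→2: 2[foll,t=1,-]
e5 deliver 2→0: 0[lead,t=1,-]
e6 propose(0,'s'): 0[lead,t=1,s]
e7 deliver 0→1: 1[foll,t=1,-]
e8 deliver 1→0: ·
e9 deliver 0→3: 3[foll,t=1,s]
e10 deliver 3→0: ·
e11 deliver 0→2: 2[foll,t=1,s]
e12 deliver 2→0: ·
e13 deliver 0→4: 4[foll,t=1,-]
e14 deliver 4→0: ·
e15 deliver 1→4: ·
e16 deliver 3→2: ·
e17 propose(4,'y'): ·
e18 deliver 4→2: ·
e19 deliver 2→4: ·
e20 deliver 4→1: ·
e21 deliver 1→4: ·
e22 crash(1): 1[✗foll,t=1,-]
e23 deliver 2→4: ·
e24 recover(1): 1[foll,t=1,-]
e25 deliver 0→4: 4[foll,t=1,s]
e26 crash(1): 1[✗foll,t=1,-]
e27 recover(1): 1[foll,t=1,-]
e28 deliver 1→4: ·
e29 timeout(2): 2[cand,t=2,s]
e30 deliver 3→1: ·
e31 timeout(2): 2[cand,t=3,s]
e32 timeout(2): 2[cand,t=4,s]
e33 deliver 1→4: ·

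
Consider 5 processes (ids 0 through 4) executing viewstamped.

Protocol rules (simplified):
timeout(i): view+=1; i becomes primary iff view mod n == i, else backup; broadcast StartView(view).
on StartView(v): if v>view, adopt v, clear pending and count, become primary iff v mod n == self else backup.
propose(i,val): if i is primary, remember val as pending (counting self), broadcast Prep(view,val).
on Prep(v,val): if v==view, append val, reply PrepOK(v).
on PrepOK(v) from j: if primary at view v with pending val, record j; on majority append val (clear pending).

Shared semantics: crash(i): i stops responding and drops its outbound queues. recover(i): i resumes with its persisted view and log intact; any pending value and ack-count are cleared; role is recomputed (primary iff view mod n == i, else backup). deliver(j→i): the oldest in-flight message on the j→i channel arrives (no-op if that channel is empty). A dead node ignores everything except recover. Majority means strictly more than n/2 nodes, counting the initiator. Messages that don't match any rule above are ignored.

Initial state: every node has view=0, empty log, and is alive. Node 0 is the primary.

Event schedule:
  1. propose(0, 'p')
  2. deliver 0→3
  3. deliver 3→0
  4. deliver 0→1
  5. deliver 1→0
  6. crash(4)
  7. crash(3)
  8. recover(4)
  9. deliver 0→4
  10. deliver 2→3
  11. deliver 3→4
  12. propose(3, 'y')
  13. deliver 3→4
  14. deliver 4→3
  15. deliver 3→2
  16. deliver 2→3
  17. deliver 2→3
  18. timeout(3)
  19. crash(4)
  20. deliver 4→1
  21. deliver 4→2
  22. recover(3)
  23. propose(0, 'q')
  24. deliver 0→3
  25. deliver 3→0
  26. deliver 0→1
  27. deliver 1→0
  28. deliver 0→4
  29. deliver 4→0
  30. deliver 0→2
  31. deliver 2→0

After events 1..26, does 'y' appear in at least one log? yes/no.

no

after 1 — propose(0,'p'): ·
after 2 — deliver 0→3: n3:back/v0/[p]
after 3 — deliver 3→0: ·
after 4 — deliver 0→1: n1:back/v0/[p]
after 5 — deliver 1→0: n0:prim/v0/[p]
after 6 — crash(4): n4:✗back/v0/[-]
after 7 — crash(3): n3:✗back/v0/[p]
after 8 — recover(4): n4:back/v0/[-]
after 9 — deliver 0→4: n4:back/v0/[p]
after 10 — deliver 2→3: ·
after 11 — deliver 3→4: ·
after 12 — propose(3,'y'): ·
after 13 — deliver 3→4: ·
after 14 — deliver 4→3: ·
after 15 — deliver 3→2: ·
after 16 — deliver 2→3: ·
after 17 — deliver 2→3: ·
after 18 — timeout(3): ·
after 19 — crash(4): n4:✗back/v0/[p]
after 20 — deliver 4→1: ·
after 21 — deliver 4→2: ·
after 22 — recover(3): n3:back/v0/[p]
after 23 — propose(0,'q'): ·
after 24 — deliver 0→3: n3:back/v0/[p,q]
after 25 — deliver 3→0: ·
after 26 — deliver 0→1: n1:back/v0/[p,q]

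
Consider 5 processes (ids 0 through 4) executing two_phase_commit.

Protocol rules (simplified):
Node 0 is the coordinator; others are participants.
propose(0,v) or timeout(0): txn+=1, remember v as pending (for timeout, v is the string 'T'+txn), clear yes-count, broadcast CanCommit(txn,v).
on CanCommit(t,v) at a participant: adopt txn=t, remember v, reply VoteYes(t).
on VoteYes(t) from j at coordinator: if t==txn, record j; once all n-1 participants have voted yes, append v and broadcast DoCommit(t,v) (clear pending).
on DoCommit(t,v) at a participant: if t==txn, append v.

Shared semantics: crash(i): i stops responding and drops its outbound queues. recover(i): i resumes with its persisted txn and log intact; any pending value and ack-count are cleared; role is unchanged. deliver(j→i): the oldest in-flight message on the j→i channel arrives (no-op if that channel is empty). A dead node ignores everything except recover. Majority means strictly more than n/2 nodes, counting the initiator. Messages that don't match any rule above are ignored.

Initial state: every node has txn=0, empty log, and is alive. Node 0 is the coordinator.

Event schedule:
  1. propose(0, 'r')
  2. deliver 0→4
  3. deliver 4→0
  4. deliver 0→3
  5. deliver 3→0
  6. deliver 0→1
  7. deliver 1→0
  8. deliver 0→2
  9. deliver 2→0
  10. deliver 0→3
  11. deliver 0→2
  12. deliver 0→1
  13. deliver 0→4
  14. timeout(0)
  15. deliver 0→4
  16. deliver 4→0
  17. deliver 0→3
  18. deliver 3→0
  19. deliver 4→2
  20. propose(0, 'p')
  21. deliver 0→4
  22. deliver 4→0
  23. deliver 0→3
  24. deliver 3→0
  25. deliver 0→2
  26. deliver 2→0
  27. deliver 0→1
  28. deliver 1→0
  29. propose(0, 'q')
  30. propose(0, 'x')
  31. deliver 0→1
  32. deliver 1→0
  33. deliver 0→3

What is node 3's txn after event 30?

3

1. propose(0,'r'):  <0:coor t1 ->
2. deliver 0→4:  <4:part t1 ->
3. deliver 4→0:  nop
4. deliver 0→3:  <3:part t1 ->
5. deliver 3→0:  nop
6. deliver 0→1:  <1:part t1 ->
7. deliver 1→0:  nop
8. deliver 0→2:  <2:part t1 ->
9. deliver 2→0:  <0:coor t1 r>
10. deliver 0→3:  <3:part t1 r>
11. deliver 0→2:  <2:part t1 r>
12. deliver 0→1:  <1:part t1 r>
13. deliver 0→4:  <4:part t1 r>
14. timeout(0):  <0:coor t2 r>
15. deliver 0→4:  <4:part t2 r>
16. deliver 4→0:  nop
17. deliver 0→3:  <3:part t2 r>
18. deliver 3→0:  nop
19. deliver 4→2:  nop
20. propose(0,'p'):  <0:coor t3 r>
21. deliver 0→4:  <4:part t3 r>
22. deliver 4→0:  nop
23. deliver 0→3:  <3:part t3 r>
24. deliver 3→0:  nop
25. deliver 0→2:  <2:part t2 r>
26. deliver 2→0:  nop
27. deliver 0→1:  <1:part t2 r>
28. deliver 1→0:  nop
29. propose(0,'q'):  <0:coor t4 r>
30. propose(0,'x'):  <0:coor t5 r>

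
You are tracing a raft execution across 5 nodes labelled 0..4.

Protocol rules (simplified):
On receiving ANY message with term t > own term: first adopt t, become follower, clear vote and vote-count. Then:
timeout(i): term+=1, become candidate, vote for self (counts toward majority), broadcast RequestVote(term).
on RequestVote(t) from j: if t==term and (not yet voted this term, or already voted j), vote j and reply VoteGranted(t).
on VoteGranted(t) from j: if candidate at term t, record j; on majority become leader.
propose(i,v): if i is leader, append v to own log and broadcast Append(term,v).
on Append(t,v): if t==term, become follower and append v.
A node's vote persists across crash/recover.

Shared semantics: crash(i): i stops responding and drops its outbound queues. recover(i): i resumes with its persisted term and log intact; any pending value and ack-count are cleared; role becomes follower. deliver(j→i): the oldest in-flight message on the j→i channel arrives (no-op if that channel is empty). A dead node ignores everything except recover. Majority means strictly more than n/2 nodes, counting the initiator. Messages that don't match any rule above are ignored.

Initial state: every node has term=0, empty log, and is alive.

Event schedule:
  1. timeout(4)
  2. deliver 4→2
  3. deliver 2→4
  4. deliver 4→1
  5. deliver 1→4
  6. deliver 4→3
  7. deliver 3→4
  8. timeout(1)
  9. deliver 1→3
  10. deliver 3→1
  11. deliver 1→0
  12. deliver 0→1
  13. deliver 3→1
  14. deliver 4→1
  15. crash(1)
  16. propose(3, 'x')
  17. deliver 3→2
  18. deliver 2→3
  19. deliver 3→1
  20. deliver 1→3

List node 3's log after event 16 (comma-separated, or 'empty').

empty

1. timeout(4):  <4:cand t1 ->
2. deliver 4→2:  <2:foll t1 ->
3. deliver 2→4:  nop
4. deliver 4→1:  <1:foll t1 ->
5. deliver 1→4:  <4:lead t1 ->
6. deliver 4→3:  <3:foll t1 ->
7. deliver 3→4:  nop
8. timeout(1):  <1:cand t2 ->
9. deliver 1→3:  <3:foll t2 ->
10. deliver 3→1:  nop
11. deliver 1→0:  <0:foll t2 ->
12. deliver 0→1:  <1:lead t2 ->
13. deliver 3→1:  nop
14. deliver 4→1:  nop
15. crash(1):  <1:✗lead t2 ->
16. propose(3,'x'):  nop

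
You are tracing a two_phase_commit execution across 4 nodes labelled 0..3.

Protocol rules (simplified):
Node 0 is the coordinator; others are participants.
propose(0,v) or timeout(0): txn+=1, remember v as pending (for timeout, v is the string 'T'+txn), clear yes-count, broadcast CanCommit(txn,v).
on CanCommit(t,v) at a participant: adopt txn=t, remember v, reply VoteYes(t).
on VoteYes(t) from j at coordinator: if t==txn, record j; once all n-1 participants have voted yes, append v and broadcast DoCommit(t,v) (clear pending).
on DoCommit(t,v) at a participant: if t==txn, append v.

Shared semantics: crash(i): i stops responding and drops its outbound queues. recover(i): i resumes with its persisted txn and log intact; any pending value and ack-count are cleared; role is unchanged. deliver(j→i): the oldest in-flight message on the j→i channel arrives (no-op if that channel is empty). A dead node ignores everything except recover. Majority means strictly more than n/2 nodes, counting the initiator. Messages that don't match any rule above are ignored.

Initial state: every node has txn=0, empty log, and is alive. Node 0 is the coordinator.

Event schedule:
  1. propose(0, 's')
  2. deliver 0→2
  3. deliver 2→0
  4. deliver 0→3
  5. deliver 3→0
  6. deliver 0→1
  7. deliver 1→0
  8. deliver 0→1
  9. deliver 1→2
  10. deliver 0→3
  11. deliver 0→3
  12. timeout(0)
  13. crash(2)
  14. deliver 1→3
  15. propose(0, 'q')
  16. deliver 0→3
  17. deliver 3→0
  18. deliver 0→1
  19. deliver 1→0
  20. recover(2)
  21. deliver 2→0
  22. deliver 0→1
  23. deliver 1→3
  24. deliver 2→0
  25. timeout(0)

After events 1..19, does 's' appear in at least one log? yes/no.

yes

[1] propose(0,'s') → N0(coor t1 [-])
[2] deliver 0→2 → N2(part t1 [-])
[3] deliver 2→0 → ∅
[4] deliver 0→3 → N3(part t1 [-])
[5] deliver 3→0 → ∅
[6] deliver 0→1 → N1(part t1 [-])
[7] deliver 1→0 → N0(coor t1 [s])
[8] deliver 0→1 → N1(part t1 [s])
[9] deliver 1→2 → ∅
[10] deliver 0→3 → N3(part t1 [s])
[11] deliver 0→3 → ∅
[12] timeout(0) → N0(coor t2 [s])
[13] crash(2) → N2(✗part t1 [-])
[14] deliver 1→3 → ∅
[15] propose(0,'q') → N0(coor t3 [s])
[16] deliver 0→3 → N3(part t2 [s])
[17] deliver 3→0 → ∅
[18] deliver 0→1 → N1(part t2 [s])
[19] deliver 1→0 → ∅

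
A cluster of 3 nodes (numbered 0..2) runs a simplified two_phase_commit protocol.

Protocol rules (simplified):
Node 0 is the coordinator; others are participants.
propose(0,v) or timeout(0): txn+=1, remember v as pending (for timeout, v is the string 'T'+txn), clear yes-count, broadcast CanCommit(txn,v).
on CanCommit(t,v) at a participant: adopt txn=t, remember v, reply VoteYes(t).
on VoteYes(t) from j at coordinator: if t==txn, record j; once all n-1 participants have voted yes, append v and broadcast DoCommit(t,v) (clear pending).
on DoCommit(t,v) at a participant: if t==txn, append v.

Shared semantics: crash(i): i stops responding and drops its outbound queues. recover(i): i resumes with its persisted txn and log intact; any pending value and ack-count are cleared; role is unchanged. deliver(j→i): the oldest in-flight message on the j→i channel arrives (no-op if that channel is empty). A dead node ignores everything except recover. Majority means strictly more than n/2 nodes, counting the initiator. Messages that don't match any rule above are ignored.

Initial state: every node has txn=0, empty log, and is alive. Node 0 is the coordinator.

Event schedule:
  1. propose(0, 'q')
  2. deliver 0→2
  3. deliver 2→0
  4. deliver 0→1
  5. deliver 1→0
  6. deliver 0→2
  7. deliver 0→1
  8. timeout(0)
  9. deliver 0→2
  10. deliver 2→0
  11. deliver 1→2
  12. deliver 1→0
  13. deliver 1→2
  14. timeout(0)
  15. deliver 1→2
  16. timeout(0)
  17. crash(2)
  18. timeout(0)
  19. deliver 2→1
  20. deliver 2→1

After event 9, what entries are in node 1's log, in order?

q

step 1 propose(0,'q'): 0={coor,t=1,log=-}
step 2 deliver 0→2: 2={part,t=1,log=-}
step 3 deliver 2→0: —
step 4 deliver 0→1: 1={part,t=1,log=-}
step 5 deliver 1→0: 0={coor,t=1,log=q}
step 6 deliver 0→2: 2={part,t=1,log=q}
step 7 deliver 0→1: 1={part,t=1,log=q}
step 8 timeout(0): 0={coor,t=2,log=q}
step 9 deliver 0→2: 2={part,t=2,log=q}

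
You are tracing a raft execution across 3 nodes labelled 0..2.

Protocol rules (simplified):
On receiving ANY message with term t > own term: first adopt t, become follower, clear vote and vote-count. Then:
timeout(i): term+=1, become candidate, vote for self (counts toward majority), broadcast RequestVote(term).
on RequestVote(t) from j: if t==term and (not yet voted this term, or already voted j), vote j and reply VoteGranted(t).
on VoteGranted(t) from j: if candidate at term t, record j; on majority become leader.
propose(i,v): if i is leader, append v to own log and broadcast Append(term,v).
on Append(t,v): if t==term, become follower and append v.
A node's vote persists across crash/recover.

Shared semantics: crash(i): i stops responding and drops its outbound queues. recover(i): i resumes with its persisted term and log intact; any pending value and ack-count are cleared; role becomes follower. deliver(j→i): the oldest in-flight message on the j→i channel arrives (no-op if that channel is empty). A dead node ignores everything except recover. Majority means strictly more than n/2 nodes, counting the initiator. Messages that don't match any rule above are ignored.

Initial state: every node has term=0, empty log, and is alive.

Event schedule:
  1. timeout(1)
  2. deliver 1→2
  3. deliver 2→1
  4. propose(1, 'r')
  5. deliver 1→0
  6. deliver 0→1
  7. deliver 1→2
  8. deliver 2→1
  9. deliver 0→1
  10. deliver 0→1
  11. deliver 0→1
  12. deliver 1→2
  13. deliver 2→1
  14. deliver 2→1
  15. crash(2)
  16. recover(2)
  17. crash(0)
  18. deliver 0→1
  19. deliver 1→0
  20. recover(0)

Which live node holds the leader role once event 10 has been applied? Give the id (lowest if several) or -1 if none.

1

after 1 — timeout(1): n1:cand/t1/[-]
after 2 — deliver 1→2: n2:foll/t1/[-]
after 3 — deliver 2→1: n1:lead/t1/[-]
after 4 — propose(1,'r'): n1:lead/t1/[r]
after 5 — deliver 1→0: n0:foll/t1/[-]
after 6 — deliver 0→1: ·
after 7 — deliver 1→2: n2:foll/t1/[r]
after 8 — deliver 2→1: ·
after 9 — deliver 0→1: ·
after 10 — deliver 0→1: ·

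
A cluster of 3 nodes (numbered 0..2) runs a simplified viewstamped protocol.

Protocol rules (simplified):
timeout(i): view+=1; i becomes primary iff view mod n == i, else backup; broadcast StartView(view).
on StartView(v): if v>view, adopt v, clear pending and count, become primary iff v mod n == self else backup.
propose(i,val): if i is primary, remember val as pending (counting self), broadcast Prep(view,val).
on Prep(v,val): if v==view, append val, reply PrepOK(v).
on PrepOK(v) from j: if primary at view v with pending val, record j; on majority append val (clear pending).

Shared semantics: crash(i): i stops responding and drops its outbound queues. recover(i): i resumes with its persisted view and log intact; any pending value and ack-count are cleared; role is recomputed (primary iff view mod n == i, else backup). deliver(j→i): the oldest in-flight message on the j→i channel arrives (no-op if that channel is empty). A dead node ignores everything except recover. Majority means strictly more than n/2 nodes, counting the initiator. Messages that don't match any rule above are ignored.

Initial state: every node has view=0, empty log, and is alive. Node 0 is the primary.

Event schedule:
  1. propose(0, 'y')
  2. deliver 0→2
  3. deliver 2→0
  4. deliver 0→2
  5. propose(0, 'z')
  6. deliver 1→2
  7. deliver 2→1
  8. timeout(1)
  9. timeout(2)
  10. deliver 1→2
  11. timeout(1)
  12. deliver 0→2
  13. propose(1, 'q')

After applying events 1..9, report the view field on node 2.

e1 propose(0,'y'): ·
e2 deliver 0→2: 2[back,v=0,y]
e3 deliver 2→0: 0[prim,v=0,y]
e4 deliver 0→2: ·
e5 propose(0,'z'): ·
e6 deliver 1→2: ·
e7 deliver 2→1: ·
e8 timeout(1): 1[prim,v=1,-]
e9 timeout(2): 2[back,v=1,y]

1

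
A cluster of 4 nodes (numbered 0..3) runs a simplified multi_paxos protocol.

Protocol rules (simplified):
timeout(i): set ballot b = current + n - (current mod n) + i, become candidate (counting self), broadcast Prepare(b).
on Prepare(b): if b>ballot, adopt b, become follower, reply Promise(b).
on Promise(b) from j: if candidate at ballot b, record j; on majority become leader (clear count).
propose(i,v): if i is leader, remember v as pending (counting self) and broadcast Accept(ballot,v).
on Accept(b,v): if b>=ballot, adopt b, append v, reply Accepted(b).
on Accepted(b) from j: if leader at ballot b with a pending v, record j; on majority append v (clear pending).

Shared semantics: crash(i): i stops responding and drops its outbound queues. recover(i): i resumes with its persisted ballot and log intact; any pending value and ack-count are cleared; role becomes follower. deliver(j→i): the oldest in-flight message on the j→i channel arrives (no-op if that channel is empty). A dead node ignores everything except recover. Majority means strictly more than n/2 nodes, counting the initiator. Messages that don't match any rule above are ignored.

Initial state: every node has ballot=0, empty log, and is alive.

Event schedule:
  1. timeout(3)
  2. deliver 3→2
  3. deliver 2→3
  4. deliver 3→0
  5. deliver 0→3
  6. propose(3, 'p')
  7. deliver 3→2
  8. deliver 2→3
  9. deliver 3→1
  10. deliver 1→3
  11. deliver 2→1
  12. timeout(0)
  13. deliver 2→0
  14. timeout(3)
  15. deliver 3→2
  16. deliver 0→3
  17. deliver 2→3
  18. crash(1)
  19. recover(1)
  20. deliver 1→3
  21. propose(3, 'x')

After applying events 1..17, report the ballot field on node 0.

8

1. timeout(3):  <3:cand b7 ->
2. deliver 3→2:  <2:foll b7 ->
3. deliver 2→3:  nop
4. deliver 3→0:  <0:foll b7 ->
5. deliver 0→3:  <3:lead b7 ->
6. propose(3,'p'):  nop
7. deliver 3→2:  <2:foll b7 p>
8. deliver 2→3:  nop
9. deliver 3→1:  <1:foll b7 ->
10. deliver 1→3:  nop
11. deliver 2→1:  nop
12. timeout(0):  <0:cand b8 ->
13. deliver 2→0:  nop
14. timeout(3):  <3:cand b11 ->
15. deliver 3→2:  <2:foll b11 p>
16. deliver 0→3:  nop
17. deliver 2→3:  nop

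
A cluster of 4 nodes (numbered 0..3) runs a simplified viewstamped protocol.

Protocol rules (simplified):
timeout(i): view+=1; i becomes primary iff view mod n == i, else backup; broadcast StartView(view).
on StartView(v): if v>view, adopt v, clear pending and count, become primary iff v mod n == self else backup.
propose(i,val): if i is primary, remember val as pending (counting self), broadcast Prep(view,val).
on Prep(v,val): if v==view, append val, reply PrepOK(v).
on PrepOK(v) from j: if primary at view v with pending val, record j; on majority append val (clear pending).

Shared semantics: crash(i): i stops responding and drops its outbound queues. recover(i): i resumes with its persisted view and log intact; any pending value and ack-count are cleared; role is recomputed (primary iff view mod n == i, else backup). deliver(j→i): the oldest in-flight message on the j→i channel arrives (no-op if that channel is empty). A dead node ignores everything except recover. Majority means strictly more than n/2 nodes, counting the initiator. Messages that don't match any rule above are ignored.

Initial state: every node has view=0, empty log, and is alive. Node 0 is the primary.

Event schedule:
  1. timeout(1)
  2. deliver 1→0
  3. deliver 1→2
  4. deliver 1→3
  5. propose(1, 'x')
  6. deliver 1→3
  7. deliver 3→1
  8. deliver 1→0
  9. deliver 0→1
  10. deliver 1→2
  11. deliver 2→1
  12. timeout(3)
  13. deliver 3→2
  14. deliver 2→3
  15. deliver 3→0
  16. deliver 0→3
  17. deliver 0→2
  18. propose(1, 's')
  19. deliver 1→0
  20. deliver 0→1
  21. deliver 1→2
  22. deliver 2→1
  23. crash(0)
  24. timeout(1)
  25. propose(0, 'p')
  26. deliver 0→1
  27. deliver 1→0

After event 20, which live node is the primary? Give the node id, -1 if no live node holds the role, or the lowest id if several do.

1

1. timeout(1):  <1:prim v1 ->
2. deliver 1→0:  <0:back v1 ->
3. deliver 1→2:  <2:back v1 ->
4. deliver 1→3:  <3:back v1 ->
5. propose(1,'x'):  nop
6. deliver 1→3:  <3:back v1 x>
7. deliver 3→1:  nop
8. deliver 1→0:  <0:back v1 x>
9. deliver 0→1:  <1:prim v1 x>
10. deliver 1→2:  <2:back v1 x>
11. deliver 2→1:  nop
12. timeout(3):  <3:back v2 x>
13. deliver 3→2:  <2:prim v2 x>
14. deliver 2→3:  nop
15. deliver 3→0:  <0:back v2 x>
16. deliver 0→3:  nop
17. deliver 0→2:  nop
18. propose(1,'s'):  nop
19. deliver 1→0:  nop
20. deliver 0→1:  nop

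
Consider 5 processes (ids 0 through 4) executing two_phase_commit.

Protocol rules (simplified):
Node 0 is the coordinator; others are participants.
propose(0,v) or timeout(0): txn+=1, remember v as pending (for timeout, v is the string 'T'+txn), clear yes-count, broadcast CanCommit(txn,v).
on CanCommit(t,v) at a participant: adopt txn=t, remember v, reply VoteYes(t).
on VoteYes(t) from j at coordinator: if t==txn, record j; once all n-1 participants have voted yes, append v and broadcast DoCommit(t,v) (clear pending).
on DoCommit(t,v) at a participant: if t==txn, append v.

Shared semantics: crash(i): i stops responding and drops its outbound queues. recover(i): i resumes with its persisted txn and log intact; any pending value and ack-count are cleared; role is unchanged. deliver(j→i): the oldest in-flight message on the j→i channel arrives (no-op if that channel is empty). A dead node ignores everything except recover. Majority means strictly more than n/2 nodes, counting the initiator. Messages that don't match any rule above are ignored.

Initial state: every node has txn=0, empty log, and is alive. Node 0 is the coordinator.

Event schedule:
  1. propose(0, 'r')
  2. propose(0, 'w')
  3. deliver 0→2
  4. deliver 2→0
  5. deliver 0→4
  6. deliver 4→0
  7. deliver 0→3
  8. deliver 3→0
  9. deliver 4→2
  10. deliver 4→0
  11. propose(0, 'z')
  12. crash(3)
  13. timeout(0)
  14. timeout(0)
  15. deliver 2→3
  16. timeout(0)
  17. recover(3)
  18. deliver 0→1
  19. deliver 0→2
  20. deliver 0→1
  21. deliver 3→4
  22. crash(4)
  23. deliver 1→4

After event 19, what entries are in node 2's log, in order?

empty

e1 propose(0,'r'): 0[coor,t=1,-]
e2 propose(0,'w'): 0[coor,t=2,-]
e3 deliver 0→2: 2[part,t=1,-]
e4 deliver 2→0: ·
e5 deliver 0→4: 4[part,t=1,-]
e6 deliver 4→0: ·
e7 deliver 0→3: 3[part,t=1,-]
e8 deliver 3→0: ·
e9 deliver 4→2: ·
e10 deliver 4→0: ·
e11 propose(0,'z'): 0[coor,t=3,-]
e12 crash(3): 3[✗part,t=1,-]
e13 timeout(0): 0[coor,t=4,-]
e14 timeout(0): 0[coor,t=5,-]
e15 deliver 2→3: ·
e16 timeout(0): 0[coor,t=6,-]
e17 recover(3): 3[part,t=1,-]
e18 deliver 0→1: 1[part,t=1,-]
e19 deliver 0→2: 2[part,t=2,-]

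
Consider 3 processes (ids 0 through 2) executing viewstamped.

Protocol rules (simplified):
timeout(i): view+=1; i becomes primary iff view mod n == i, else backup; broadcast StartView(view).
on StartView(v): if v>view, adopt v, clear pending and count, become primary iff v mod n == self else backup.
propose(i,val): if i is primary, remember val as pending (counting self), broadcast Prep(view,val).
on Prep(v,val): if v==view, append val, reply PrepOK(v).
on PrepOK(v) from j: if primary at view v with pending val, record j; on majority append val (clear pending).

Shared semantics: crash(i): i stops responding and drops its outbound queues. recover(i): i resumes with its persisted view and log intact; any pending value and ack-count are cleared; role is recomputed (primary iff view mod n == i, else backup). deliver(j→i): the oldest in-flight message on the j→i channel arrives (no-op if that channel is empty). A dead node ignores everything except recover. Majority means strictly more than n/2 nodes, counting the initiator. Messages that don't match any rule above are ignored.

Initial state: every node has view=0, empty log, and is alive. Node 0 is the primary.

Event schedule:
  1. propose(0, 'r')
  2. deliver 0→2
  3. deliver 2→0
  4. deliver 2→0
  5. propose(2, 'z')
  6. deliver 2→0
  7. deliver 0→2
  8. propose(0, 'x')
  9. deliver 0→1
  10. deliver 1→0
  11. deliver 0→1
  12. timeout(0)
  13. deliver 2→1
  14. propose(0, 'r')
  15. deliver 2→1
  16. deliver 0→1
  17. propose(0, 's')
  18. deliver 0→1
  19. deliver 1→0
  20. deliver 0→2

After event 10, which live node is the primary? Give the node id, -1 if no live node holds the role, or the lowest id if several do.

e1 propose(0,'r'): ·
e2 deliver 0→2: 2[back,v=0,r]
e3 deliver 2→0: 0[prim,v=0,r]
e4 deliver 2→0: ·
e5 propose(2,'z'): ·
e6 deliver 2→0: ·
e7 deliver 0→2: ·
e8 propose(0,'x'): ·
e9 deliver 0→1: 1[back,v=0,r]
e10 deliver 1→0: 0[prim,v=0,r,x]

0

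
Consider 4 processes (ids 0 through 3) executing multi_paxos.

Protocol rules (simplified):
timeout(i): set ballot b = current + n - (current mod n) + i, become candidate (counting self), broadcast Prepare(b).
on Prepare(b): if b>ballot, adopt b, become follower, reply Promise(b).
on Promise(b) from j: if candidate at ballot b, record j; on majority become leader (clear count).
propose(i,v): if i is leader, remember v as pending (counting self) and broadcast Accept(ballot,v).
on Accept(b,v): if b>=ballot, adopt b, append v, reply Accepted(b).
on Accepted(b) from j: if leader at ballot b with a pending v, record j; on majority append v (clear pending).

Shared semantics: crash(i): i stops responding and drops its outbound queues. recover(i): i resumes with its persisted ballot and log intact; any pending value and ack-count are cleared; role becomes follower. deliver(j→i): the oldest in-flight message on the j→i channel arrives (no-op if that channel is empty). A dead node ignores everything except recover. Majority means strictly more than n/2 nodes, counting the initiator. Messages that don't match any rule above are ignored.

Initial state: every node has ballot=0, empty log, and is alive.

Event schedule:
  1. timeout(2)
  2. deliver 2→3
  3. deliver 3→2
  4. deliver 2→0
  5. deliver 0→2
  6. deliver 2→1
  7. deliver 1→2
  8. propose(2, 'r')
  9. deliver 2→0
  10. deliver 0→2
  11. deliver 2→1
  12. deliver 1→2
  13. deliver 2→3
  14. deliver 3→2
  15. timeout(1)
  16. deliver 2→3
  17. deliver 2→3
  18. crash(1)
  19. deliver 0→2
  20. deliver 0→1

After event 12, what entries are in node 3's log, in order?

1. timeout(2):  <2:cand b6 ->
2. deliver 2→3:  <3:foll b6 ->
3. deliver 3→2:  nop
4. deliver 2→0:  <0:foll b6 ->
5. deliver 0→2:  <2:lead b6 ->
6. deliver 2→1:  <1:foll b6 ->
7. deliver 1→2:  nop
8. propose(2,'r'):  nop
9. deliver 2→0:  <0:foll b6 r>
10. deliver 0→2:  nop
11. deliver 2→1:  <1:foll b6 r>
12. deliver 1→2:  <2:lead b6 r>

empty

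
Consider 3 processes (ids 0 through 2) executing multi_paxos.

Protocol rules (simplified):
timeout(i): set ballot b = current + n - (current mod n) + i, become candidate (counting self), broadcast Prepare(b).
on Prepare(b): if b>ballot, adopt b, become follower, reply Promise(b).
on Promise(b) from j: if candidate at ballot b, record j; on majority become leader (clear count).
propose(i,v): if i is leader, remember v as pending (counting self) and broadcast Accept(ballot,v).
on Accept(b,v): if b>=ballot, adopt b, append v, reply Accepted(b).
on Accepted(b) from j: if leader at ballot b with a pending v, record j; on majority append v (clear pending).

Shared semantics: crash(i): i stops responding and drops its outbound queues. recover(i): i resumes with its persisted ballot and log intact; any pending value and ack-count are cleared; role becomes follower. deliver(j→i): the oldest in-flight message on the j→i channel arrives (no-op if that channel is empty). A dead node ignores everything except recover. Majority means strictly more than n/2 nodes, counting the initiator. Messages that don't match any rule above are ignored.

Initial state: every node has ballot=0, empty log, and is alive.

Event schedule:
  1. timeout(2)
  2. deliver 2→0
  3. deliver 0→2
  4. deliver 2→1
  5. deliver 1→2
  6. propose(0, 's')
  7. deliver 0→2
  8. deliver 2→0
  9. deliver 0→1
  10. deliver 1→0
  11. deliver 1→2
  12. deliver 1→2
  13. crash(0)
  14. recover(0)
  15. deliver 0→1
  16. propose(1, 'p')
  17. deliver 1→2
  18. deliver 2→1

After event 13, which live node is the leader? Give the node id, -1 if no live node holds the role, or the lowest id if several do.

2

e1 timeout(2): 2[cand,b=5,-]
e2 deliver 2→0: 0[foll,b=5,-]
e3 deliver 0→2: 2[lead,b=5,-]
e4 deliver 2→1: 1[foll,b=5,-]
e5 deliver 1→2: ·
e6 propose(0,'s'): ·
e7 deliver 0→2: ·
e8 deliver 2→0: ·
e9 deliver 0→1: ·
e10 deliver 1→0: ·
e11 deliver 1→2: ·
e12 deliver 1→2: ·
e13 crash(0): 0[✗foll,b=5,-]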